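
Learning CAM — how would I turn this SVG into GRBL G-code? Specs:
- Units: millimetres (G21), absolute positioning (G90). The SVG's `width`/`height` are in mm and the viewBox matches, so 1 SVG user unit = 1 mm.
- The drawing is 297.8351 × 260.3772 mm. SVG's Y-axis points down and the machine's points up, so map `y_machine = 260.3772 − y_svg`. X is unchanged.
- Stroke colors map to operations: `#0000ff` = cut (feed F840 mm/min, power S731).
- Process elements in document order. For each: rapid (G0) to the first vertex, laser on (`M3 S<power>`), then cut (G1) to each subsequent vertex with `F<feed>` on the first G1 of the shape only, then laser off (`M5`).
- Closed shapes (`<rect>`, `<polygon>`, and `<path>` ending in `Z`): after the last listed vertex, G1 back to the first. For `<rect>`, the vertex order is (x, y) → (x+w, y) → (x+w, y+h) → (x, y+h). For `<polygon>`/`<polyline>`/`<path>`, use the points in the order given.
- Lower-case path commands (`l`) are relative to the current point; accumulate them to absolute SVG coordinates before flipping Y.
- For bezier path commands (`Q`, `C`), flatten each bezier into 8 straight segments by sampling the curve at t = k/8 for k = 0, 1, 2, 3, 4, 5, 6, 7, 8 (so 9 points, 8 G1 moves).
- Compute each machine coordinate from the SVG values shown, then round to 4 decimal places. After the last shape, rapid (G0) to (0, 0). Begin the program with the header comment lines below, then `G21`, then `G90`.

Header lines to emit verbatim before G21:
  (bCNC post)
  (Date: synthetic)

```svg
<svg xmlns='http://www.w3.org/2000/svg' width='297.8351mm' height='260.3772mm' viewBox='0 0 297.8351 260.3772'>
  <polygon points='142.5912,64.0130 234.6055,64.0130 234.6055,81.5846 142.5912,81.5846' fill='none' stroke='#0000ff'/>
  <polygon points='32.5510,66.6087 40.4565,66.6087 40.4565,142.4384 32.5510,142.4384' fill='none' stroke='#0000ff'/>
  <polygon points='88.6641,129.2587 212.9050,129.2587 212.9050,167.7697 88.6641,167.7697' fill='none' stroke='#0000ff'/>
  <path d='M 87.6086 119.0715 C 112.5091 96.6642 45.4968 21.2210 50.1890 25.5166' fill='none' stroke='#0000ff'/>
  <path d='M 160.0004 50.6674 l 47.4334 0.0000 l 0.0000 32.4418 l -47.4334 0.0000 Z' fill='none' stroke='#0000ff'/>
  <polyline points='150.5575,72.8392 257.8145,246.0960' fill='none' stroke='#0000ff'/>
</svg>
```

(bCNC post)
(Date: synthetic)
G21
G90
G0 X142.5912 Y196.3642
M3 S731
G1 X234.6055 Y196.3642 F840
G1 X234.6055 Y178.7926
G1 X142.5912 Y178.7926
G1 X142.5912 Y196.3642
M5
G0 X32.5510 Y193.7685
M3 S731
G1 X40.4565 Y193.7685 F840
G1 X40.4565 Y117.9388
G1 X32.5510 Y117.9388
G1 X32.5510 Y193.7685
M5
G0 X88.6641 Y131.1185
M3 S731
G1 X212.9050 Y131.1185 F840
G1 X212.9050 Y92.6075
G1 X88.6641 Y92.6075
G1 X88.6641 Y131.1185
M5
G0 X87.6086 Y141.3057
M3 S731
G1 X92.9574 Y151.9352 F840
G1 X91.6068 Y165.9808
G1 X85.4742 Y181.8866
G1 X76.4769 Y198.0967
G1 X66.5324 Y213.0551
G1 X57.5579 Y225.2059
G1 X51.4710 Y232.9930
G1 X50.1890 Y234.8606
M5
G0 X160.0004 Y209.7098
M3 S731
G1 X207.4338 Y209.7098 F840
G1 X207.4338 Y177.2680
G1 X160.0004 Y177.2680
G1 X160.0004 Y209.7098
M5
G0 X150.5575 Y187.5380
M3 S731
G1 X257.8145 Y14.2812 F840
M5
G0 X0.0000 Y0.0000

viewBox `0 0 297.8351 260.3772` with mm width/height → 1 unit = 1 mm. Flip: y_m = 260.3772 − y_svg.

**Shape 1** — `<polygon>` rectangle, stroke `#0000ff` → cut (S731, F840). Machine vertices: (142.5912,196.3642) → (234.6055,196.3642) → (234.6055,178.7926) → (142.5912,178.7926) → (142.5912,196.3642). Closed: final G1 returns to the first vertex.

**Shape 2** — `<polygon>` rectangle, stroke `#0000ff` → cut (S731, F840). Machine vertices: (32.5510,193.7685) → (40.4565,193.7685) → (40.4565,117.9388) → (32.5510,117.9388) → (32.5510,193.7685). Closed: final G1 returns to the first vertex.

**Shape 3** — `<polygon>` rectangle, stroke `#0000ff` → cut (S731, F840). Machine vertices: (88.6641,131.1185) → (212.9050,131.1185) → (212.9050,92.6075) → (88.6641,92.6075) → (88.6641,131.1185). Closed: final G1 returns to the first vertex.

**Shape 4** — `<path>` cubic bezier, stroke `#0000ff` → cut (S731, F840). Control points (SVG): P0=(87.6086,119.0715), P1=(112.5091,96.6642), P2=(45.4968,21.2210), P3=(50.1890,25.5166); sampled at t=k/8. Machine vertices: (87.6086,141.3057) → (92.9574,151.9352) → (91.6068,165.9808) → (85.4742,181.8866) → (76.4769,198.0967) → (66.5324,213.0551) → (57.5579,225.2059) → (51.4710,232.9930) → (50.1890,234.8606). Open path.

**Shape 5** — `<path>` rectangle, stroke `#0000ff` → cut (S731, F840). Machine vertices: (160.0004,209.7098) → (207.4338,209.7098) → (207.4338,177.2680) → (160.0004,177.2680) → (160.0004,209.7098). Closed: final G1 returns to the first vertex.

**Shape 6** — `<polyline>` line segment, stroke `#0000ff` → cut (S731, F840). Machine vertices: (150.5575,187.5380) → (257.8145,14.2812). Open path.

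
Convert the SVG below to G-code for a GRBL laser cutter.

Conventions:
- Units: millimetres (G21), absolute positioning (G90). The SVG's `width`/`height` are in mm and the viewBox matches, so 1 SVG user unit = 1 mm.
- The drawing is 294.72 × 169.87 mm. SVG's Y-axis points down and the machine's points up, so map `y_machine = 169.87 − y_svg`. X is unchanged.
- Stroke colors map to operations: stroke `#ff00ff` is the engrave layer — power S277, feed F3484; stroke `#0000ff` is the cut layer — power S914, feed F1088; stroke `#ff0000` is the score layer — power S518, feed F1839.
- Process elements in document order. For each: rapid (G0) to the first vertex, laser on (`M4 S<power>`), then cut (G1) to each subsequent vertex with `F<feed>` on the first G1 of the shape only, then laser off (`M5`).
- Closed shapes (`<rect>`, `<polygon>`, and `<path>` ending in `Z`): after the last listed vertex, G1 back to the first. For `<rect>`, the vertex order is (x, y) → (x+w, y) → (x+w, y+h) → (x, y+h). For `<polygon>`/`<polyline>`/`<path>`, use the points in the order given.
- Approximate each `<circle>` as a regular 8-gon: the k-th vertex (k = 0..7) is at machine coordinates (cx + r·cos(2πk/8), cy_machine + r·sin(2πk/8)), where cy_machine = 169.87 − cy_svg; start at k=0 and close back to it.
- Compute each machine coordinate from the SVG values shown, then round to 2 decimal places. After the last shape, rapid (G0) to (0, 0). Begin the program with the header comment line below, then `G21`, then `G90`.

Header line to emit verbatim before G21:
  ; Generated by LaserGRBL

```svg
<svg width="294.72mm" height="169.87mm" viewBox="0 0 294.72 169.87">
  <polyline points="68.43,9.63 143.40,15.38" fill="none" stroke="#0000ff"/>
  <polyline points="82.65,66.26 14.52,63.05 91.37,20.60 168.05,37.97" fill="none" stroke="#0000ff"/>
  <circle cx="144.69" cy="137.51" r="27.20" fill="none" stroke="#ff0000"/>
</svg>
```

; Generated by LaserGRBL
G21
G90
G0 X68.43 Y160.24
M4 S914
G1 X143.40 Y154.49 F1088
M5
G0 X82.65 Y103.61
M4 S914
G1 X14.52 Y106.82 F1088
G1 X91.37 Y149.27
G1 X168.05 Y131.90
M5
G0 X171.89 Y32.36
M4 S518
G1 X163.92 Y51.59 F1839
G1 X144.69 Y59.56
G1 X125.46 Y51.59
G1 X117.49 Y32.36
G1 X125.46 Y13.13
G1 X144.69 Y5.16
G1 X163.92 Y13.13
G1 X171.89 Y32.36
M5
G0 X0.00 Y0.00

1 u = 1 mm; y_m = 169.87 − y.

[1] `<polyline>` line segment, #0000ff→cut S914 F1088: (68.43,160.24) → (143.40,154.49)

[2] `<polyline>` open polyline, #0000ff→cut S914 F1088: (82.65,103.61) → (14.52,106.82) → (91.37,149.27) → (168.05,131.90)

[3] `<circle>` circle, #ff0000→score S518 F1839: (171.89,32.36) → (163.92,51.59) → (144.69,59.56) → (125.46,51.59) → (117.49,32.36) → (125.46,13.13) → (144.69,5.16) → (163.92,13.13) → (171.89,32.36) (closed)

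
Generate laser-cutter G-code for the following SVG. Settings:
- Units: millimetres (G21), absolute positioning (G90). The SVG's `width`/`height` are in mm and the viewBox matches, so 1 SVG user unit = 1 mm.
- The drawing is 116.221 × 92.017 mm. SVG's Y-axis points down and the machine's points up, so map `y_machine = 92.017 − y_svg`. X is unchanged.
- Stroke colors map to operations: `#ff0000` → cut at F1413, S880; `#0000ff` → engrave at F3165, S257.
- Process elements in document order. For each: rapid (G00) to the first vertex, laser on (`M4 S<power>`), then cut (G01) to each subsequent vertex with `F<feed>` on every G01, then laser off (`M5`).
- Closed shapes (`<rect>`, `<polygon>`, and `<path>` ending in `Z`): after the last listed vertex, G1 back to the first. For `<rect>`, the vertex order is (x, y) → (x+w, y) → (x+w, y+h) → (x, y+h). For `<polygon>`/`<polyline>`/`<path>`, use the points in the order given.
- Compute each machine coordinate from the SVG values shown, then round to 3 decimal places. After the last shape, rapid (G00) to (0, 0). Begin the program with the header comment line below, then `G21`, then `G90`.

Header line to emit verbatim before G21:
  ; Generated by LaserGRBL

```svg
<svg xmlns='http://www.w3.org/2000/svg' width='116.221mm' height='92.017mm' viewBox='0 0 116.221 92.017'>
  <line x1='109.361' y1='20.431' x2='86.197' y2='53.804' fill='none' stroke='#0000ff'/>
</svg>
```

1 u = 1 mm; y_m = 92.017 − y.

[1] `<line>` line segment, #0000ff→engrave S257 F3165: (109.361,71.586) → (86.197,38.213)

; Generated by LaserGRBL
G21
G90
G00 X109.361 Y71.586
M4 S257
G01 X86.197 Y38.213 F3165
M5
G00 X0.000 Y0.000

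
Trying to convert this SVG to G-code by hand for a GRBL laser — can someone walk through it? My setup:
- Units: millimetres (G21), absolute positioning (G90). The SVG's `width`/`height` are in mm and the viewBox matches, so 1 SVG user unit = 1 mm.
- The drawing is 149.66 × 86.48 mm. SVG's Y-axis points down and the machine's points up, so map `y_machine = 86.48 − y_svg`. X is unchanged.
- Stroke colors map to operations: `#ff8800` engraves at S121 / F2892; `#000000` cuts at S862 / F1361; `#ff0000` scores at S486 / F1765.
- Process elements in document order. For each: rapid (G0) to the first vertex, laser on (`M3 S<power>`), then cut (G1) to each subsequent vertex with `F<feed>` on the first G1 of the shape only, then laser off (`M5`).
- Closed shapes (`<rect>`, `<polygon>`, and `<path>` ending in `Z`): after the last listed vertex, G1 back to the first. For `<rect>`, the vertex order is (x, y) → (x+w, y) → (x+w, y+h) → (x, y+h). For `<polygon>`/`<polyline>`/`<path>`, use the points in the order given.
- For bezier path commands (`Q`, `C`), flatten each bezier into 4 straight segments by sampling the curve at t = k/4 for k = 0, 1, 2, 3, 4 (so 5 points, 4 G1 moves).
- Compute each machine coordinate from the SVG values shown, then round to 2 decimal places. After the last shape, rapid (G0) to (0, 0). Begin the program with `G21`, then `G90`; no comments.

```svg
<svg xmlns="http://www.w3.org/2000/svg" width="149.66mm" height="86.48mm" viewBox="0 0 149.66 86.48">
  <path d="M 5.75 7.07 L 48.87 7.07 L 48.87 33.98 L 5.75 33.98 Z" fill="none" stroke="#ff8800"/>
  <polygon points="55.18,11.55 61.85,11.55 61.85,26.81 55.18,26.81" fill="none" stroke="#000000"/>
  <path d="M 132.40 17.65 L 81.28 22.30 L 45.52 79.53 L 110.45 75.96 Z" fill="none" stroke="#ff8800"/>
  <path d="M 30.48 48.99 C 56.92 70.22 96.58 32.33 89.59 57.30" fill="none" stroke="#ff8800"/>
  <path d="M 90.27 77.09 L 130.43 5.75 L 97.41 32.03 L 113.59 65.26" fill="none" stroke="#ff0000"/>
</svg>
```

G21
G90
G0 X5.75 Y79.41
M3 S121
G1 X48.87 Y79.41 F2892
G1 X48.87 Y52.50
G1 X5.75 Y52.50
G1 X5.75 Y79.41
M5
G0 X55.18 Y74.93
M3 S862
G1 X61.85 Y74.93 F1361
G1 X61.85 Y59.67
G1 X55.18 Y59.67
G1 X55.18 Y74.93
M5
G0 X132.40 Y68.83
M3 S121
G1 X81.28 Y64.18 F2892
G1 X45.52 Y6.95
G1 X110.45 Y10.52
G1 X132.40 Y68.83
M5
G0 X30.48 Y37.49
M3 S121
G1 X51.85 Y30.75 F2892
G1 X72.57 Y34.74
G1 X87.02 Y38.03
G1 X89.59 Y29.18
M5
G0 X90.27 Y9.39
M3 S486
G1 X130.43 Y80.73 F1765
G1 X97.41 Y54.45
G1 X113.59 Y21.22
M5
G0 X0.00 Y0.00

1 u = 1 mm; y_m = 86.48 − y.

[1] `<path>` rectangle, #ff8800→engrave S121 F2892: (5.75,79.41) → (48.87,79.41) → (48.87,52.50) → (5.75,52.50) → (5.75,79.41) (closed)

[2] `<polygon>` rectangle, #000000→cut S862 F1361: (55.18,74.93) → (61.85,74.93) → (61.85,59.67) → (55.18,59.67) → (55.18,74.93) (closed)

[3] `<path>` closed polygon, #ff8800→engrave S121 F2892: (132.40,68.83) → (81.28,64.18) → (45.52,6.95) → (110.45,10.52) → (132.40,68.83) (closed)

[4] `<path>` cubic bezier, #ff8800→engrave S121 F2892: (30.48,37.49) → (51.85,30.75) → (72.57,34.74) → (87.02,38.03) → (89.59,29.18)

[5] `<path>` open polyline, #ff0000→score S486 F1765: (90.27,9.39) → (130.43,80.73) → (97.41,54.45) → (113.59,21.22)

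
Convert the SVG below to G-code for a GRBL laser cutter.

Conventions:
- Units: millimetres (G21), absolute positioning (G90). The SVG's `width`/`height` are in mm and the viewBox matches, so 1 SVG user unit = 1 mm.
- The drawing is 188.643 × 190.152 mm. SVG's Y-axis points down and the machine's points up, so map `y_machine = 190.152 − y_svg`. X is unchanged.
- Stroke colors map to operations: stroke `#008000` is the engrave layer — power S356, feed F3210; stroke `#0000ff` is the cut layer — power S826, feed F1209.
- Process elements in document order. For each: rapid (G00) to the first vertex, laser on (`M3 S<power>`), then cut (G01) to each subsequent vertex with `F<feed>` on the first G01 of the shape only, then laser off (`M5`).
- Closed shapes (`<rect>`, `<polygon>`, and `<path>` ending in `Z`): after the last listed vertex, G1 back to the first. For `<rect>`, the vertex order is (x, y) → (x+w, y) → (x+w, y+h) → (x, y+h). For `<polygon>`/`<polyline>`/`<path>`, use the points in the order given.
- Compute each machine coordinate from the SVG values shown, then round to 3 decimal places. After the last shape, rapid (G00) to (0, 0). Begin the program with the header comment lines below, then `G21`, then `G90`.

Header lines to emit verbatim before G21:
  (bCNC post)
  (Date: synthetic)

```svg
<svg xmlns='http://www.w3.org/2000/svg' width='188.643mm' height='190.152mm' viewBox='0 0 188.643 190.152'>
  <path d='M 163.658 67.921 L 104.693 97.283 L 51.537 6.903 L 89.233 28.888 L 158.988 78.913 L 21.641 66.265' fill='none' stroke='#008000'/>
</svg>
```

Since the viewBox matches the mm dimensions, user units are millimetres directly. The only transform is the Y-flip y_m = 190.152 − y_svg.

Shape 1 is a open polyline drawn with `<path>`. Its stroke #008000 means engrave at S356, F3210. After flipping Y the toolpath is (163.658,122.231) → (104.693,92.869) → (51.537,183.249) → (89.233,161.264) → (158.988,111.239) → (21.641,123.887).

(bCNC post)
(Date: synthetic)
G21
G90
G00 X163.658 Y122.231
M3 S356
G01 X104.693 Y92.869 F3210
G01 X51.537 Y183.249
G01 X89.233 Y161.264
G01 X158.988 Y111.239
G01 X21.641 Y123.887
M5
G00 X0.000 Y0.000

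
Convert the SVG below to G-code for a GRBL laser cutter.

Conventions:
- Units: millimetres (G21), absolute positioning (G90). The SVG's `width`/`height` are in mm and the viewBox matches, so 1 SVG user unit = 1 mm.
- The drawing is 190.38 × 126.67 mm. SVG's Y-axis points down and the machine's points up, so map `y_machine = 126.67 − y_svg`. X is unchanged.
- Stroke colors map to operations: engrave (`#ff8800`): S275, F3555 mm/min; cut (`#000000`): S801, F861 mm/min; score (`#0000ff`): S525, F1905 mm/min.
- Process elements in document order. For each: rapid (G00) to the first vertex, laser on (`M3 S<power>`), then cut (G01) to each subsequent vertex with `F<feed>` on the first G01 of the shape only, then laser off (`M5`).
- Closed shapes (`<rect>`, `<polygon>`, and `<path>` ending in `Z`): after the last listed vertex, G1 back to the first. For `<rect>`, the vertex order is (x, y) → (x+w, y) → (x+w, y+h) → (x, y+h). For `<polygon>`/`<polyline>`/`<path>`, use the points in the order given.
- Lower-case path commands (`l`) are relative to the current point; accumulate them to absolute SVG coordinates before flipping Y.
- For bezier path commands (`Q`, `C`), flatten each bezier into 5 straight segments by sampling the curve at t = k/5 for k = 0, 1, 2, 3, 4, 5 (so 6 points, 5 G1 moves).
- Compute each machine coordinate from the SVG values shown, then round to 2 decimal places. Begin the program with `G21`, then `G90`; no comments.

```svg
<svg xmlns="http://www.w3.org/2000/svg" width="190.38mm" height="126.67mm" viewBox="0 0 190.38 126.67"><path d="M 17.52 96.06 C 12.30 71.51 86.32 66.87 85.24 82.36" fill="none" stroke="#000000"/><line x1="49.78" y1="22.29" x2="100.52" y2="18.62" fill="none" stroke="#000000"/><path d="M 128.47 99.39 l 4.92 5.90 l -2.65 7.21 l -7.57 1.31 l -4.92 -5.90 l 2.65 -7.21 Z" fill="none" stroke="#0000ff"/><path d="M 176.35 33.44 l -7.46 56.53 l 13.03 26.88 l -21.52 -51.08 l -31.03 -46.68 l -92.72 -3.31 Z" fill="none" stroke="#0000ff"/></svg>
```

G21
G90
G00 X17.52 Y30.61
M3 S801
G01 X22.66 Y42.95 F861
G01 X39.41 Y50.50
G01 X60.37 Y53.25
G01 X78.11 Y51.19
G01 X85.24 Y44.31
M5
G00 X49.78 Y104.38
M3 S801
G01 X100.52 Y108.05 F861
M5
G00 X128.47 Y27.28
M3 S525
G01 X133.39 Y21.38 F1905
G01 X130.74 Y14.17
G01 X123.17 Y12.86
G01 X118.25 Y18.76
G01 X120.90 Y25.97
G01 X128.47 Y27.28
M5
G00 X176.35 Y93.23
M3 S525
G01 X168.89 Y36.70 F1905
G01 X181.92 Y9.82
G01 X160.40 Y60.90
G01 X129.37 Y107.58
G01 X36.65 Y110.89
G01 X176.35 Y93.23
M5

viewBox `0 0 190.38 126.67` with mm width/height → 1 unit = 1 mm. Flip: y_m = 126.67 − y_svg.

**Shape 1** — `<path>` cubic bezier, stroke `#000000` → cut (S801, F861). Control points (SVG): P0=(17.52,96.06), P1=(12.30,71.51), P2=(86.32,66.87), P3=(85.24,82.36); sampled at t=k/5. Machine vertices: (17.52,30.61) → (22.66,42.95) → (39.41,50.50) → (60.37,53.25) → (78.11,51.19) → (85.24,44.31). Open path.

**Shape 2** — `<line>` line segment, stroke `#000000` → cut (S801, F861). Machine vertices: (49.78,104.38) → (100.52,108.05). Open path.

**Shape 3** — `<path>` regular polygon, stroke `#0000ff` → score (S525, F1905). Machine vertices: (128.47,27.28) → (133.39,21.38) → (130.74,14.17) → (123.17,12.86) → (118.25,18.76) → (120.90,25.97) → (128.47,27.28). Closed: final G1 returns to the first vertex.

**Shape 4** — `<path>` closed polygon, stroke `#0000ff` → score (S525, F1905). Machine vertices: (176.35,93.23) → (168.89,36.70) → (181.92,9.82) → (160.40,60.90) → (129.37,107.58) → (36.65,110.89) → (176.35,93.23). Closed: final G1 returns to the first vertex.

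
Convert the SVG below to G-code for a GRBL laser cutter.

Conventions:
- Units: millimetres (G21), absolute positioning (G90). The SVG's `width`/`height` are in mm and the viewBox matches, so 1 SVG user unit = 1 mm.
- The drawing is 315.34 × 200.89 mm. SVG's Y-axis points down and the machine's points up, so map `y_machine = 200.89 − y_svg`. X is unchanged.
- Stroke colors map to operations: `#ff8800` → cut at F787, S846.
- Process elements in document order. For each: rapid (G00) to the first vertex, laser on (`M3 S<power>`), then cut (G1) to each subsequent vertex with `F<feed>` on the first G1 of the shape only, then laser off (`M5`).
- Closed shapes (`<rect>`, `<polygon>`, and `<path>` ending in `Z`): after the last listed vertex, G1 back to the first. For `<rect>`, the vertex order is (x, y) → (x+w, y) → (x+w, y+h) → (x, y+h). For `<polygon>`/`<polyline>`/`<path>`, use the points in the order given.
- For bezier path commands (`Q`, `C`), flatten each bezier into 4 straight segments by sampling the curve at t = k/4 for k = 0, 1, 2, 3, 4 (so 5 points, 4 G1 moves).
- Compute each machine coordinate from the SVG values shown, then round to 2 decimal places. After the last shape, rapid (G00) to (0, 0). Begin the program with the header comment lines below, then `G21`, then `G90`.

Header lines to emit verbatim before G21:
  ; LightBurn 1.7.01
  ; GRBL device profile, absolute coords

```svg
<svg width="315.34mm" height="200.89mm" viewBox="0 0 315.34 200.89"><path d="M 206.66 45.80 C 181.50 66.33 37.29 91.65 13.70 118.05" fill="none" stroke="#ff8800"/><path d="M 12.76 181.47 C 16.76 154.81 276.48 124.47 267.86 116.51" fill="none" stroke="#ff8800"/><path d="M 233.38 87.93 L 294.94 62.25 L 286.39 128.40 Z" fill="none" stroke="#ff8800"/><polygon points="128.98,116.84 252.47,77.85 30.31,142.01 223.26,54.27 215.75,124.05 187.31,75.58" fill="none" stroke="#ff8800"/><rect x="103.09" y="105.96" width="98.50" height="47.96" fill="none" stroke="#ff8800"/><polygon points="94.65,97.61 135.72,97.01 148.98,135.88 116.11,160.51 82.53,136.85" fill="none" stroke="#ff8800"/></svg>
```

; LightBurn 1.7.01
; GRBL device profile, absolute coords
G21
G90
G00 X206.66 Y155.09
M3 S846
G1 X169.21 Y138.85 F787
G1 X109.59 Y121.17
G1 X50.26 Y102.38
G1 X13.70 Y82.84
M5
G00 X12.76 Y19.42
M3 S846
G1 X55.52 Y39.70 F787
G1 X145.04 Y58.91
G1 X232.20 Y74.62
G1 X267.86 Y84.38
M5
G00 X233.38 Y112.96
M3 S846
G1 X294.94 Y138.64 F787
G1 X286.39 Y72.49
G1 X233.38 Y112.96
M5
G00 X128.98 Y84.05
M3 S846
G1 X252.47 Y123.04 F787
G1 X30.31 Y58.88
G1 X223.26 Y146.62
G1 X215.75 Y76.84
G1 X187.31 Y125.31
G1 X128.98 Y84.05
M5
G00 X103.09 Y94.93
M3 S846
G1 X201.59 Y94.93 F787
G1 X201.59 Y46.97
G1 X103.09 Y46.97
G1 X103.09 Y94.93
M5
G00 X94.65 Y103.28
M3 S846
G1 X135.72 Y103.88 F787
G1 X148.98 Y65.01
G1 X116.11 Y40.38
G1 X82.53 Y64.04
G1 X94.65 Y103.28
M5
G00 X0.00 Y0.00

viewBox `0 0 315.34 200.89` with mm width/height → 1 unit = 1 mm. Flip: y_m = 200.89 − y_svg.

**Shape 1** — `<path>` cubic bezier, stroke `#ff8800` → cut (S846, F787). Control points (SVG): P0=(206.66,45.80), P1=(181.50,66.33), P2=(37.29,91.65), P3=(13.70,118.05); sampled at t=k/4. Machine vertices: (206.66,155.09) → (169.21,138.85) → (109.59,121.17) → (50.26,102.38) → (13.70,82.84). Open path.

**Shape 2** — `<path>` cubic bezier, stroke `#ff8800` → cut (S846, F787). Control points (SVG): P0=(12.76,181.47), P1=(16.76,154.81), P2=(276.48,124.47), P3=(267.86,116.51); sampled at t=k/4. Machine vertices: (12.76,19.42) → (55.52,39.70) → (145.04,58.91) → (232.20,74.62) → (267.86,84.38). Open path.

**Shape 3** — `<path>` regular polygon, stroke `#ff8800` → cut (S846, F787). Machine vertices: (233.38,112.96) → (294.94,138.64) → (286.39,72.49) → (233.38,112.96). Closed: final G1 returns to the first vertex.

**Shape 4** — `<polygon>` closed polygon, stroke `#ff8800` → cut (S846, F787). Machine vertices: (128.98,84.05) → (252.47,123.04) → (30.31,58.88) → (223.26,146.62) → (215.75,76.84) → (187.31,125.31) → (128.98,84.05). Closed: final G1 returns to the first vertex.

**Shape 5** — `<rect>` rectangle, stroke `#ff8800` → cut (S846, F787). Machine vertices: (103.09,94.93) → (201.59,94.93) → (201.59,46.97) → (103.09,46.97) → (103.09,94.93). Closed: final G1 returns to the first vertex.

**Shape 6** — `<polygon>` regular polygon, stroke `#ff8800` → cut (S846, F787). Machine vertices: (94.65,103.28) → (135.72,103.88) → (148.98,65.01) → (116.11,40.38) → (82.53,64.04) → (94.65,103.28). Closed: final G1 returns to the first vertex.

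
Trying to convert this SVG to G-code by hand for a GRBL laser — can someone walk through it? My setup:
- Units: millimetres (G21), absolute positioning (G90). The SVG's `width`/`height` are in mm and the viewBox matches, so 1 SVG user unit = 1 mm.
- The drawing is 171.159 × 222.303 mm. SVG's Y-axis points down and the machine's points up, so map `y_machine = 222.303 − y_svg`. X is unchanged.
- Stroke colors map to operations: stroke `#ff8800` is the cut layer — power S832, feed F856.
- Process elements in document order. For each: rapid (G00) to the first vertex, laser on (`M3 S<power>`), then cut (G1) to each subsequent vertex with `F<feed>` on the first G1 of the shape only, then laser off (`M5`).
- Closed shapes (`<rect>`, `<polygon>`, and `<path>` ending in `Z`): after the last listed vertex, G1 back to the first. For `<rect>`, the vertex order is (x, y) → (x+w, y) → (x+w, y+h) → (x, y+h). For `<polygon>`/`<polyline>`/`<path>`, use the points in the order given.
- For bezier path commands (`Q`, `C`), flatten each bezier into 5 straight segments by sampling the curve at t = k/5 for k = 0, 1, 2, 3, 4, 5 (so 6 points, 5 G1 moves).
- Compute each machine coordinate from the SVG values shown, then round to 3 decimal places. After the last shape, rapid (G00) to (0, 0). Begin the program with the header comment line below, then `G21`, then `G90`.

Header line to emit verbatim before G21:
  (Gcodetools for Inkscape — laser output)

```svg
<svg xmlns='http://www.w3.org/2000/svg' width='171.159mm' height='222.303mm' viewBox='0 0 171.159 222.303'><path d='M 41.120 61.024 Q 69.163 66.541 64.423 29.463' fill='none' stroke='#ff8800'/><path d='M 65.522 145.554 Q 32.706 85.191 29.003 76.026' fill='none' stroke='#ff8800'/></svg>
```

viewBox `0 0 171.159 222.303` with mm width/height → 1 unit = 1 mm. Flip: y_m = 222.303 − y_svg.

**Shape 1** — `<path>` quadratic bezier, stroke `#ff8800` → cut (S832, F856). Control points (SVG): P0=(41.120,61.024), P1=(69.163,66.541), P2=(64.423,29.463); sampled at t=k/5. Machine vertices: (41.120,161.279) → (51.026,160.776) → (58.309,163.681) → (62.970,169.993) → (65.008,179.713) → (64.423,192.840). Open path.

**Shape 2** — `<path>` quadratic bezier, stroke `#ff8800` → cut (S832, F856). Control points (SVG): P0=(65.522,145.554), P1=(32.706,85.191), P2=(29.003,76.026); sampled at t=k/5. Machine vertices: (65.522,76.749) → (53.560,98.846) → (43.927,116.848) → (36.623,130.753) → (31.649,140.563) → (29.003,146.277). Open path.

(Gcodetools for Inkscape — laser output)
G21
G90
G00 X41.120 Y161.279
M3 S832
G1 X51.026 Y160.776 F856
G1 X58.309 Y163.681
G1 X62.970 Y169.993
G1 X65.008 Y179.713
G1 X64.423 Y192.840
M5
G00 X65.522 Y76.749
M3 S832
G1 X53.560 Y98.846 F856
G1 X43.927 Y116.848
G1 X36.623 Y130.753
G1 X31.649 Y140.563
G1 X29.003 Y146.277
M5
G00 X0.000 Y0.000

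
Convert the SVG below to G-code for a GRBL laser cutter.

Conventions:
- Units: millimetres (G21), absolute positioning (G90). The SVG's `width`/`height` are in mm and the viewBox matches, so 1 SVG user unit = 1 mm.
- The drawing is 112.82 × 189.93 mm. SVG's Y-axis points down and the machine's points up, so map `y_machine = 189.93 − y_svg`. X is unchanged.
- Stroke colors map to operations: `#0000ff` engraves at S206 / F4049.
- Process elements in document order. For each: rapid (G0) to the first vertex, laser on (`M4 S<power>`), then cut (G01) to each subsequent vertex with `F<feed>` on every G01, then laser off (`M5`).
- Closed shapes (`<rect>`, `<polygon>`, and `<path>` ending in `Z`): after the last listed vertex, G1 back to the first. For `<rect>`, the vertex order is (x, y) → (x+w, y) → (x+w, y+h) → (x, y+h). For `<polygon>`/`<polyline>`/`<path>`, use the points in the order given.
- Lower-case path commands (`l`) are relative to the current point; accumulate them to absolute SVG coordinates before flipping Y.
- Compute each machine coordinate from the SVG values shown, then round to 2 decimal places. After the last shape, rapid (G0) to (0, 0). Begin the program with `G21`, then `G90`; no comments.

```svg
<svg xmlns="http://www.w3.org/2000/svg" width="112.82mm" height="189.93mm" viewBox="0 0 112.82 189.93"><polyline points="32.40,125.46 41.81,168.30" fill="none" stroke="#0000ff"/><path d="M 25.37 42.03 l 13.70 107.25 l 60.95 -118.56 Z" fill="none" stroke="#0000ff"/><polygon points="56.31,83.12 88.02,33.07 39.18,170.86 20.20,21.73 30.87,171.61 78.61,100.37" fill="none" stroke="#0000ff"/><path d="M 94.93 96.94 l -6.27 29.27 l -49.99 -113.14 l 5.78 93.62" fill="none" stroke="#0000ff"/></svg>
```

Since the viewBox matches the mm dimensions, user units are millimetres directly. The only transform is the Y-flip y_m = 189.93 − y_svg.

Shape 1 is a line segment drawn with `<polyline>`. Its stroke #0000ff means engrave at S206, F4049. After flipping Y the toolpath is (32.40,64.47) → (41.81,21.63).

Shape 2 is a closed polygon drawn with `<path>`. Its stroke #0000ff means engrave at S206, F4049. After flipping Y the toolpath is (25.37,147.90) → (39.07,40.65) → (100.02,159.21) → (25.37,147.90), returning to the start.

Shape 3 is a closed polygon drawn with `<polygon>`. Its stroke #0000ff means engrave at S206, F4049. After flipping Y the toolpath is (56.31,106.81) → (88.02,156.86) → (39.18,19.07) → (20.20,168.20) → (30.87,18.32) → (78.61,89.56) → (56.31,106.81), returning to the start.

Shape 4 is a open polyline drawn with `<path>`. Its stroke #0000ff means engrave at S206, F4049. After flipping Y the toolpath is (94.93,92.99) → (88.66,63.72) → (38.67,176.86) → (44.45,83.24).

G21
G90
G0 X32.40 Y64.47
M4 S206
G01 X41.81 Y21.63 F4049
M5
G0 X25.37 Y147.90
M4 S206
G01 X39.07 Y40.65 F4049
G01 X100.02 Y159.21 F4049
G01 X25.37 Y147.90 F4049
M5
G0 X56.31 Y106.81
M4 S206
G01 X88.02 Y156.86 F4049
G01 X39.18 Y19.07 F4049
G01 X20.20 Y168.20 F4049
G01 X30.87 Y18.32 F4049
G01 X78.61 Y89.56 F4049
G01 X56.31 Y106.81 F4049
M5
G0 X94.93 Y92.99
M4 S206
G01 X88.66 Y63.72 F4049
G01 X38.67 Y176.86 F4049
G01 X44.45 Y83.24 F4049
M5
G0 X0.00 Y0.00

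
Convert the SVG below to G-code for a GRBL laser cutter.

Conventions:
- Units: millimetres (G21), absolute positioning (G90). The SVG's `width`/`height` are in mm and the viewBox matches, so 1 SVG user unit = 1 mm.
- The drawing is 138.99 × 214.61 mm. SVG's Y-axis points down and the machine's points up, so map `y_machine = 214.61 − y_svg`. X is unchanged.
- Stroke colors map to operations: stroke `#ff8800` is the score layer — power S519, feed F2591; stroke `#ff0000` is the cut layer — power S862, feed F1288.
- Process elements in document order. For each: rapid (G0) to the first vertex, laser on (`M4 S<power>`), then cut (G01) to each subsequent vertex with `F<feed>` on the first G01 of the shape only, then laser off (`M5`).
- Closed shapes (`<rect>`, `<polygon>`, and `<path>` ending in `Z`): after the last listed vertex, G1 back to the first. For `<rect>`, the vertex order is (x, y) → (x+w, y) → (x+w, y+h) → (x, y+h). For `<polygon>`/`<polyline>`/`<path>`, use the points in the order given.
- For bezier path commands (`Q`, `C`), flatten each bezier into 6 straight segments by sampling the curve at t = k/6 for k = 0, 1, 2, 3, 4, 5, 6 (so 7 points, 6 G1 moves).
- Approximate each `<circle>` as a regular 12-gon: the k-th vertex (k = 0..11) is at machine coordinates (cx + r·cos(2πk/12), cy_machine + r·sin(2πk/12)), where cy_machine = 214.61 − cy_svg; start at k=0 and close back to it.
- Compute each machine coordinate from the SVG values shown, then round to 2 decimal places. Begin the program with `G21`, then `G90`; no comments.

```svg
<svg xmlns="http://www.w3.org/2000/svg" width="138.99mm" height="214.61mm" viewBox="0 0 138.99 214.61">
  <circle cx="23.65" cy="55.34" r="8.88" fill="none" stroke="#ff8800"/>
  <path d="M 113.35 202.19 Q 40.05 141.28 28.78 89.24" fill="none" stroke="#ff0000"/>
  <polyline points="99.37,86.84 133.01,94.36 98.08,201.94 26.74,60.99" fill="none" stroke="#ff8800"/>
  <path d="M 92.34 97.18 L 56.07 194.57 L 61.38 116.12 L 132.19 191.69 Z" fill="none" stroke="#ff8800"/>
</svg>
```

1 u = 1 mm; y_m = 214.61 − y.

[1] `<circle>` circle, #ff8800→score S519 F2591: (32.53,159.27) → (31.34,163.71) → (28.09,166.96) → (23.65,168.15) → (19.21,166.96) → (15.96,163.71) → (14.77,159.27) → (15.96,154.83) → (19.21,151.58) → (23.65,150.39) → (28.09,151.58) → (31.34,154.83) → (32.53,159.27) (closed)

[2] `<path>` quadratic bezier, #ff0000→cut S862 F1288: (113.35,12.42) → (90.64,32.48) → (71.38,52.04) → (55.56,71.11) → (43.19,89.69) → (34.26,107.78) → (28.78,125.37)

[3] `<polyline>` open polyline, #ff8800→score S519 F2591: (99.37,127.77) → (133.01,120.25) → (98.08,12.67) → (26.74,153.62)

[4] `<path>` closed polygon, #ff8800→score S519 F2591: (92.34,117.43) → (56.07,20.04) → (61.38,98.49) → (132.19,22.92) → (92.34,117.43) (closed)

G21
G90
G0 X32.53 Y159.27
M4 S519
G01 X31.34 Y163.71 F2591
G01 X28.09 Y166.96
G01 X23.65 Y168.15
G01 X19.21 Y166.96
G01 X15.96 Y163.71
G01 X14.77 Y159.27
G01 X15.96 Y154.83
G01 X19.21 Y151.58
G01 X23.65 Y150.39
G01 X28.09 Y151.58
G01 X31.34 Y154.83
G01 X32.53 Y159.27
M5
G0 X113.35 Y12.42
M4 S862
G01 X90.64 Y32.48 F1288
G01 X71.38 Y52.04
G01 X55.56 Y71.11
G01 X43.19 Y89.69
G01 X34.26 Y107.78
G01 X28.78 Y125.37
M5
G0 X99.37 Y127.77
M4 S519
G01 X133.01 Y120.25 F2591
G01 X98.08 Y12.67
G01 X26.74 Y153.62
M5
G0 X92.34 Y117.43
M4 S519
G01 X56.07 Y20.04 F2591
G01 X61.38 Y98.49
G01 X132.19 Y22.92
G01 X92.34 Y117.43
M5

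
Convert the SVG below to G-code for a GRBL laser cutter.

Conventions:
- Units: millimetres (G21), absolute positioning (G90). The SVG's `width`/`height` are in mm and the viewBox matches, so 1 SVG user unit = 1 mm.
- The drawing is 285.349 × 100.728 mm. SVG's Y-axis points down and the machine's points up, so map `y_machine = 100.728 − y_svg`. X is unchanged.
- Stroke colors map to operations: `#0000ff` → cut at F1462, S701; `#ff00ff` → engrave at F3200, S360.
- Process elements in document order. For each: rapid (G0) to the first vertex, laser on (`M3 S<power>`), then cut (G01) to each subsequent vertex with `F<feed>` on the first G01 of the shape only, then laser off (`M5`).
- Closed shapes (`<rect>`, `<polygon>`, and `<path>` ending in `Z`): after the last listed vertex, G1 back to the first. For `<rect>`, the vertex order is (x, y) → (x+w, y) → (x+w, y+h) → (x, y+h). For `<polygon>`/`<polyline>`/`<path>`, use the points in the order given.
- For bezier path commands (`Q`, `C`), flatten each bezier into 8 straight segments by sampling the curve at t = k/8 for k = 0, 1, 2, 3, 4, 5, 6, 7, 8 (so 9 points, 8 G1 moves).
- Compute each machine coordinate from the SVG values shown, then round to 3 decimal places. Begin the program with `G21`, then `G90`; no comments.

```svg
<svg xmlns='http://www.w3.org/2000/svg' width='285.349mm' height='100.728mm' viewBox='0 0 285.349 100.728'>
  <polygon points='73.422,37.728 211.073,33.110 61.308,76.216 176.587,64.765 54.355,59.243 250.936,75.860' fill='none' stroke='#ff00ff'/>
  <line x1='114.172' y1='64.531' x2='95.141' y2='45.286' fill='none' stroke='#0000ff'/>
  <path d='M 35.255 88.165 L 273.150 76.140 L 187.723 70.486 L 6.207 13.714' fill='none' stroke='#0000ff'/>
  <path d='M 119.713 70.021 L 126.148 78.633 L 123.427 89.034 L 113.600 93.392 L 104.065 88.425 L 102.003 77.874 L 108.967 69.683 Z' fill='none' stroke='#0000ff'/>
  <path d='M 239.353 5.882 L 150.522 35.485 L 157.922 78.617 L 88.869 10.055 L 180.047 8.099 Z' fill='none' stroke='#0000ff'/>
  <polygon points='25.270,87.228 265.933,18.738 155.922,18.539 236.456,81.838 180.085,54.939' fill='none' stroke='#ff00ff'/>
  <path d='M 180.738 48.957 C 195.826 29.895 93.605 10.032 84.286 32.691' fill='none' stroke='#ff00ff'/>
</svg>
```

Since the viewBox matches the mm dimensions, user units are millimetres directly. The only transform is the Y-flip y_m = 100.728 − y_svg.

Shape 1 is a closed polygon drawn with `<polygon>`. Its stroke #ff00ff means engrave at S360, F3200. After flipping Y the toolpath is (73.422,63.000) → (211.073,67.618) → (61.308,24.512) → (176.587,35.963) → (54.355,41.485) → (250.936,24.868) → (73.422,63.000), returning to the start.

Shape 2 is a line segment drawn with `<line>`. Its stroke #0000ff means cut at S701, F1462. After flipping Y the toolpath is (114.172,36.197) → (95.141,55.442).

Shape 3 is a open polyline drawn with `<path>`. Its stroke #0000ff means cut at S701, F1462. After flipping Y the toolpath is (35.255,12.563) → (273.150,24.588) → (187.723,30.242) → (6.207,87.014).

Shape 4 is a regular polygon drawn with `<path>`. Its stroke #0000ff means cut at S701, F1462. After flipping Y the toolpath is (119.713,30.707) → (126.148,22.095) → (123.427,11.694) → (113.600,7.336) → (104.065,12.303) → (102.003,22.854) → (108.967,31.045) → (119.713,30.707), returning to the start.

Shape 5 is a closed polygon drawn with `<path>`. Its stroke #0000ff means cut at S701, F1462. After flipping Y the toolpath is (239.353,94.846) → (150.522,65.243) → (157.922,22.111) → (88.869,90.673) → (180.047,92.629) → (239.353,94.846), returning to the start.

Shape 6 is a closed polygon drawn with `<polygon>`. Its stroke #ff00ff means engrave at S360, F3200. After flipping Y the toolpath is (25.270,13.500) → (265.933,81.990) → (155.922,82.189) → (236.456,18.890) → (180.085,45.789) → (25.270,13.500), returning to the start.

Shape 7 is a cubic bezier drawn with `<path>`. Its stroke #ff00ff means engrave at S360, F3200. After flipping Y the toolpath is (180.738,51.771) → (181.308,58.872) → (173.343,65.541) → (159.308,71.269) → (141.665,75.549) → (122.878,77.874) → (105.410,77.735) → (91.725,74.626) → (84.286,68.037).

G21
G90
G0 X73.422 Y63.000
M3 S360
G01 X211.073 Y67.618 F3200
G01 X61.308 Y24.512
G01 X176.587 Y35.963
G01 X54.355 Y41.485
G01 X250.936 Y24.868
G01 X73.422 Y63.000
M5
G0 X114.172 Y36.197
M3 S701
G01 X95.141 Y55.442 F1462
M5
G0 X35.255 Y12.563
M3 S701
G01 X273.150 Y24.588 F1462
G01 X187.723 Y30.242
G01 X6.207 Y87.014
M5
G0 X119.713 Y30.707
M3 S701
G01 X126.148 Y22.095 F1462
G01 X123.427 Y11.694
G01 X113.600 Y7.336
G01 X104.065 Y12.303
G01 X102.003 Y22.854
G01 X108.967 Y31.045
G01 X119.713 Y30.707
M5
G0 X239.353 Y94.846
M3 S701
G01 X150.522 Y65.243 F1462
G01 X157.922 Y22.111
G01 X88.869 Y90.673
G01 X180.047 Y92.629
G01 X239.353 Y94.846
M5
G0 X25.270 Y13.500
M3 S360
G01 X265.933 Y81.990 F3200
G01 X155.922 Y82.189
G01 X236.456 Y18.890
G01 X180.085 Y45.789
G01 X25.270 Y13.500
M5
G0 X180.738 Y51.771
M3 S360
G01 X181.308 Y58.872 F3200
G01 X173.343 Y65.541
G01 X159.308 Y71.269
G01 X141.665 Y75.549
G01 X122.878 Y77.874
G01 X105.410 Y77.735
G01 X91.725 Y74.626
G01 X84.286 Y68.037
M5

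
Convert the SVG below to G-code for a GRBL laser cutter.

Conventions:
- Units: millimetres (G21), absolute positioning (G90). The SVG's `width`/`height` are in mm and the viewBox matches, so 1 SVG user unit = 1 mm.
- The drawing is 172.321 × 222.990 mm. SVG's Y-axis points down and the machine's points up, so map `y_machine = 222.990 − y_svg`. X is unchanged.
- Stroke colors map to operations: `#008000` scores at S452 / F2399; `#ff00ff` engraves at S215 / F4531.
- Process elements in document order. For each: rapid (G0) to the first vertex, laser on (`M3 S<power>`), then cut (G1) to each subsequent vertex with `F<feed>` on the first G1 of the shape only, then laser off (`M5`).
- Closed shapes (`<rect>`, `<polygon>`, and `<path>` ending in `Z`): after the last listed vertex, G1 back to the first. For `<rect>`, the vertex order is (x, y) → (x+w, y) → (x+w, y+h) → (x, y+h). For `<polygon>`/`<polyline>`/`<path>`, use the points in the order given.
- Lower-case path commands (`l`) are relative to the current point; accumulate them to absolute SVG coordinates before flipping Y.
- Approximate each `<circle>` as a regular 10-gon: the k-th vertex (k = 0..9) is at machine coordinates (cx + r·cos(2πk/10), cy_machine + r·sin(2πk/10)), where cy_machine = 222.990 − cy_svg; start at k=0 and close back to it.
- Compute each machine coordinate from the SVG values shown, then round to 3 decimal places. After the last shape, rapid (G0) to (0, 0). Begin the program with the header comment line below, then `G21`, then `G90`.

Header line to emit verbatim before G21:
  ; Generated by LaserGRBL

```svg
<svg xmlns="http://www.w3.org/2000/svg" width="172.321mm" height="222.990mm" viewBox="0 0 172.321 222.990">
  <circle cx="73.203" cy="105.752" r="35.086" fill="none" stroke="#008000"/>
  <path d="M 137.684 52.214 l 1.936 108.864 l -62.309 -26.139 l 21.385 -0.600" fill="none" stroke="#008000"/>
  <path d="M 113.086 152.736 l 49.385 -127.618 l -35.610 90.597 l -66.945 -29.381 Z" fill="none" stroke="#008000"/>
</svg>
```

; Generated by LaserGRBL
G21
G90
G0 X108.289 Y117.238
M3 S452
G1 X101.588 Y137.861 F2399
G1 X84.045 Y150.607
G1 X62.361 Y150.607
G1 X44.818 Y137.861
G1 X38.117 Y117.238
G1 X44.818 Y96.615
G1 X62.361 Y83.869
G1 X84.045 Y83.869
G1 X101.588 Y96.615
G1 X108.289 Y117.238
M5
G0 X137.684 Y170.776
M3 S452
G1 X139.620 Y61.912 F2399
G1 X77.311 Y88.051
G1 X98.696 Y88.651
M5
G0 X113.086 Y70.254
M3 S452
G1 X162.471 Y197.872 F2399
G1 X126.861 Y107.275
G1 X59.916 Y136.656
G1 X113.086 Y70.254
M5
G0 X0.000 Y0.000

viewBox `0 0 172.321 222.990` with mm width/height → 1 unit = 1 mm. Flip: y_m = 222.990 − y_svg.

**Shape 1** — `<circle>` circle, stroke `#008000` → score (S452, F2399). Machine vertices: (108.289,117.238) → (101.588,137.861) → (84.045,150.607) → (62.361,150.607) → (44.818,137.861) → (38.117,117.238) → (44.818,96.615) → (62.361,83.869) → (84.045,83.869) → (101.588,96.615) → (108.289,117.238). Closed: final G1 returns to the first vertex.

**Shape 2** — `<path>` open polyline, stroke `#008000` → score (S452, F2399). Machine vertices: (137.684,170.776) → (139.620,61.912) → (77.311,88.051) → (98.696,88.651). Open path.

**Shape 3** — `<path>` closed polygon, stroke `#008000` → score (S452, F2399). Machine vertices: (113.086,70.254) → (162.471,197.872) → (126.861,107.275) → (59.916,136.656) → (113.086,70.254). Closed: final G1 returns to the first vertex.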